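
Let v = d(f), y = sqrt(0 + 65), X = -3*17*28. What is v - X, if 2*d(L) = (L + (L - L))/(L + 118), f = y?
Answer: 39581239/27718 + 59*sqrt(65)/13859 ≈ 1428.0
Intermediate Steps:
X = -1428 (X = -51*28 = -1428)
y = sqrt(65) ≈ 8.0623
f = sqrt(65) ≈ 8.0623
d(L) = L/(2*(118 + L)) (d(L) = ((L + (L - L))/(L + 118))/2 = ((L + 0)/(118 + L))/2 = (L/(118 + L))/2 = L/(2*(118 + L)))
v = sqrt(65)/(2*(118 + sqrt(65))) ≈ 0.031977
v - X = (-65/27718 + 59*sqrt(65)/13859) - 1*(-1428) = (-65/27718 + 59*sqrt(65)/13859) + 1428 = 39581239/27718 + 59*sqrt(65)/13859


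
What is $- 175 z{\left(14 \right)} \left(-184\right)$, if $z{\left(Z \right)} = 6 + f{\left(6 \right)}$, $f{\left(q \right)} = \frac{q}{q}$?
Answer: $225400$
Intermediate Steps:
$f{\left(q \right)} = 1$
$z{\left(Z \right)} = 7$ ($z{\left(Z \right)} = 6 + 1 = 7$)
$- 175 z{\left(14 \right)} \left(-184\right) = \left(-175\right) 7 \left(-184\right) = \left(-1225\right) \left(-184\right) = 225400$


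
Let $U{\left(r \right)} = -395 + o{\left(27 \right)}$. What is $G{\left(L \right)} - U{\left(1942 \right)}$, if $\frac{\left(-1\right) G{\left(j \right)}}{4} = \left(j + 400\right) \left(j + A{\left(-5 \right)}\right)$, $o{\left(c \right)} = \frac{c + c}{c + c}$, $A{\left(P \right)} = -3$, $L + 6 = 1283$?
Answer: $-8545598$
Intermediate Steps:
$L = 1277$ ($L = -6 + 1283 = 1277$)
$o{\left(c \right)} = 1$ ($o{\left(c \right)} = \frac{2 c}{2 c} = 2 c \frac{1}{2 c} = 1$)
$U{\left(r \right)} = -394$ ($U{\left(r \right)} = -395 + 1 = -394$)
$G{\left(j \right)} = - 4 \left(-3 + j\right) \left(400 + j\right)$ ($G{\left(j \right)} = - 4 \left(j + 400\right) \left(j - 3\right) = - 4 \left(400 + j\right) \left(-3 + j\right) = - 4 \left(-3 + j\right) \left(400 + j\right)$)
$G{\left(L \right)} - U{\left(1942 \right)} = \left(4800 - 2027876 - 4 \cdot 1277^{2}\right) - -394 = \left(4800 - 2027876 - 6522916\right) + 394 = -8545992 + 394 = -8545598$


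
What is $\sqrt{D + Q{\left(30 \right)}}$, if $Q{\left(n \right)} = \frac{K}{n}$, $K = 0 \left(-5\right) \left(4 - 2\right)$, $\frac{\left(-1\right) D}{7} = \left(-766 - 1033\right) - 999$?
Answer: $\sqrt{19586} \approx 139.95$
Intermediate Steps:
$D = 19586$ ($D = - 7 \left(\left(-766 - 1033\right) - 999\right) = - 7 \left(-1799 - 999\right) = \left(-7\right) \left(-2798\right) = 19586$)
$K = 0$ ($K = 0 \cdot 2 = 0$)
$Q{\left(n \right)} = 0$ ($Q{\left(n \right)} = \frac{0}{n} = 0$)
$\sqrt{D + Q{\left(30 \right)}} = \sqrt{19586 + 0} = \sqrt{19586}$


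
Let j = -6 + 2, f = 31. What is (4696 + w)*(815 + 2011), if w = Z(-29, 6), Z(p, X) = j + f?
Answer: 13347198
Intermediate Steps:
j = -4
Z(p, X) = 27 (Z(p, X) = -4 + 31 = 27)
w = 27
(4696 + w)*(815 + 2011) = (4696 + 27)*(815 + 2011) = 4723*2826 = 13347198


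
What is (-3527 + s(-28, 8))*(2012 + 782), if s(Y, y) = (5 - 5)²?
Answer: -9854438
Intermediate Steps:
s(Y, y) = 0 (s(Y, y) = 0² = 0)
(-3527 + s(-28, 8))*(2012 + 782) = (-3527 + 0)*(2012 + 782) = -3527*2794 = -9854438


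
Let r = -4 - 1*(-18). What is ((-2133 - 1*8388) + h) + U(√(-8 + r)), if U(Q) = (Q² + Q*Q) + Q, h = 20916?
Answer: 10407 + √6 ≈ 10409.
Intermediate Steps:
r = 14 (r = -4 + 18 = 14)
U(Q) = Q + 2*Q² (U(Q) = (Q² + Q²) + Q = 2*Q² + Q = Q + 2*Q²)
((-2133 - 1*8388) + h) + U(√(-8 + r)) = ((-2133 - 1*8388) + 20916) + √(-8 + 14)*(1 + 2*√(-8 + 14)) = ((-2133 - 8388) + 20916) + √6*(1 + 2*√6) = (-10521 + 20916) + √6*(1 + 2*√6) = 10395 + √6*(1 + 2*√6)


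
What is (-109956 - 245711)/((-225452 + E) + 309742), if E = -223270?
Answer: 355667/138980 ≈ 2.5591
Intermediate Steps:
(-109956 - 245711)/((-225452 + E) + 309742) = (-109956 - 245711)/((-225452 - 223270) + 309742) = -355667/(-448722 + 309742) = -355667/(-138980) = -355667*(-1/138980) = 355667/138980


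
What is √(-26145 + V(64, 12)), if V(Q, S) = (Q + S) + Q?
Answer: I*√26005 ≈ 161.26*I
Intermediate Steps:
V(Q, S) = S + 2*Q
√(-26145 + V(64, 12)) = √(-26145 + (12 + 2*64)) = √(-26145 + (12 + 128)) = √(-26145 + 140) = √(-26005) = I*√26005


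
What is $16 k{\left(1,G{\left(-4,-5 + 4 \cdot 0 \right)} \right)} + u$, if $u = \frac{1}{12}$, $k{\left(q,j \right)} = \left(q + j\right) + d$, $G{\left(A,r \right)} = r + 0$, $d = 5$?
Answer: $\frac{193}{12} \approx 16.083$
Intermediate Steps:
$G{\left(A,r \right)} = r$
$k{\left(q,j \right)} = 5 + j + q$ ($k{\left(q,j \right)} = \left(q + j\right) + 5 = \left(j + q\right) + 5 = 5 + j + q$)
$u = \frac{1}{12} \approx 0.083333$
$16 k{\left(1,G{\left(-4,-5 + 4 \cdot 0 \right)} \right)} + u = 16 \left(5 + \left(-5 + 4 \cdot 0\right) + 1\right) + \frac{1}{12} = 16 \left(5 + \left(-5 + 0\right) + 1\right) + \frac{1}{12} = 16 \left(5 - 5 + 1\right) + \frac{1}{12} = 16 \cdot 1 + \frac{1}{12} = 16 + \frac{1}{12} = \frac{193}{12}$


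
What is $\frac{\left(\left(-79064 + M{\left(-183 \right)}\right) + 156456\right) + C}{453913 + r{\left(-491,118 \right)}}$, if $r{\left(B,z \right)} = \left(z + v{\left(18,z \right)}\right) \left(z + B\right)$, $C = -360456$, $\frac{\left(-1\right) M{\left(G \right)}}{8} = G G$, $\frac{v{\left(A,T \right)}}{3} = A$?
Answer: $- \frac{550976}{389757} \approx -1.4136$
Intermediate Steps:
$v{\left(A,T \right)} = 3 A$
$M{\left(G \right)} = - 8 G^{2}$ ($M{\left(G \right)} = - 8 G G = - 8 G^{2}$)
$r{\left(B,z \right)} = \left(54 + z\right) \left(B + z\right)$ ($r{\left(B,z \right)} = \left(z + 3 \cdot 18\right) \left(z + B\right) = \left(z + 54\right) \left(B + z\right) = \left(54 + z\right) \left(B + z\right)$)
$\frac{\left(\left(-79064 + M{\left(-183 \right)}\right) + 156456\right) + C}{453913 + r{\left(-491,118 \right)}} = \frac{\left(\left(-79064 - 8 \left(-183\right)^{2}\right) + 156456\right) - 360456}{453913 + \left(118^{2} + 54 \left(-491\right) + 54 \cdot 118 - 57938\right)} = \frac{\left(\left(-79064 - 267912\right) + 156456\right) - 360456}{453913 + \left(13924 - 26514 + 6372 - 57938\right)} = \frac{\left(\left(-79064 - 267912\right) + 156456\right) - 360456}{453913 - 64156} = \frac{\left(-346976 + 156456\right) - 360456}{389757} = \left(-190520 - 360456\right) \frac{1}{389757} = \left(-550976\right) \frac{1}{389757} = - \frac{550976}{389757}$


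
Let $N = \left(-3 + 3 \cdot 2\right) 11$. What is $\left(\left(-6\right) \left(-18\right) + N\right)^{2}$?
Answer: $19881$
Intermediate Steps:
$N = 33$ ($N = \left(-3 + 6\right) 11 = 3 \cdot 11 = 33$)
$\left(\left(-6\right) \left(-18\right) + N\right)^{2} = \left(\left(-6\right) \left(-18\right) + 33\right)^{2} = \left(108 + 33\right)^{2} = 141^{2} = 19881$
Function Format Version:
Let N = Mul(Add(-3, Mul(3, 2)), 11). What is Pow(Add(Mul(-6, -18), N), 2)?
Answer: 19881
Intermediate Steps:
N = 33 (N = Mul(Add(-3, 6), 11) = Mul(3, 11) = 33)
Pow(Add(Mul(-6, -18), N), 2) = Pow(Add(Mul(-6, -18), 33), 2) = Pow(Add(108, 33), 2) = Pow(141, 2) = 19881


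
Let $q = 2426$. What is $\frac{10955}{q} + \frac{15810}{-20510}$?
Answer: $\frac{18633199}{4975726} \approx 3.7448$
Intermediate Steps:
$\frac{10955}{q} + \frac{15810}{-20510} = \frac{10955}{2426} + \frac{15810}{-20510} = 10955 \cdot \frac{1}{2426} + 15810 \left(- \frac{1}{20510}\right) = \frac{10955}{2426} - \frac{1581}{2051} = \frac{18633199}{4975726}$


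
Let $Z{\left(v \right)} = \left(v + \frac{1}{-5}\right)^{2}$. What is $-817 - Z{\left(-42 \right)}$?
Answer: $- \frac{64946}{25} \approx -2597.8$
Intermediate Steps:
$Z{\left(v \right)} = \left(- \frac{1}{5} + v\right)^{2}$ ($Z{\left(v \right)} = \left(v - \frac{1}{5}\right)^{2} = \left(- \frac{1}{5} + v\right)^{2}$)
$-817 - Z{\left(-42 \right)} = -817 - \frac{\left(-1 + 5 \left(-42\right)\right)^{2}}{25} = -817 - \frac{\left(-1 - 210\right)^{2}}{25} = -817 - \frac{\left(-211\right)^{2}}{25} = -817 - \frac{1}{25} \cdot 44521 = -817 - \frac{44521}{25} = - \frac{64946}{25}$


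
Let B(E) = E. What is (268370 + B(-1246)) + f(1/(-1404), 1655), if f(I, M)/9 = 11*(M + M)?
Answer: 594814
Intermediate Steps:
f(I, M) = 198*M (f(I, M) = 9*(11*(M + M)) = 9*(11*(2*M)) = 9*(22*M) = 198*M)
(268370 + B(-1246)) + f(1/(-1404), 1655) = (268370 - 1246) + 198*1655 = 267124 + 327690 = 594814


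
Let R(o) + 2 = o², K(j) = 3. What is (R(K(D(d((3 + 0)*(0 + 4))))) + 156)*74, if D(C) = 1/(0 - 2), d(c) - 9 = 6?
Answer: 12062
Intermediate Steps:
d(c) = 15 (d(c) = 9 + 6 = 15)
D(C) = -½ (D(C) = 1/(-2) = -½)
R(o) = -2 + o²
(R(K(D(d((3 + 0)*(0 + 4))))) + 156)*74 = ((-2 + 3²) + 156)*74 = ((-2 + 9) + 156)*74 = (7 + 156)*74 = 163*74 = 12062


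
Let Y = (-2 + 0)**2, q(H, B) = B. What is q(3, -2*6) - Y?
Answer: -16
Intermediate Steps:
Y = 4 (Y = (-2)**2 = 4)
q(3, -2*6) - Y = -2*6 - 1*4 = -12 - 4 = -16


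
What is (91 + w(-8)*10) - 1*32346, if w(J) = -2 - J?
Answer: -32195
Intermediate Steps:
(91 + w(-8)*10) - 1*32346 = (91 + (-2 - 1*(-8))*10) - 1*32346 = (91 + (-2 + 8)*10) - 32346 = (91 + 6*10) - 32346 = (91 + 60) - 32346 = 151 - 32346 = -32195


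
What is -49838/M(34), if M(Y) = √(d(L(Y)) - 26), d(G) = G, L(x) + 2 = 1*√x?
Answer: 49838*I/√(28 - √34) ≈ 10585.0*I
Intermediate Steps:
L(x) = -2 + √x (L(x) = -2 + 1*√x = -2 + √x)
M(Y) = √(-28 + √Y) (M(Y) = √((-2 + √Y) - 26) = √(-28 + √Y))
-49838/M(34) = -49838/√(-28 + √34)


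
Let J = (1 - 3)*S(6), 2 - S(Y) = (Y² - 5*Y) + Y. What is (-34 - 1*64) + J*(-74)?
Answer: -1578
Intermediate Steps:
S(Y) = 2 - Y² + 4*Y (S(Y) = 2 - ((Y² - 5*Y) + Y) = 2 - (Y² - 4*Y) = 2 + (-Y² + 4*Y) = 2 - Y² + 4*Y)
J = 20 (J = (1 - 3)*(2 - 1*6² + 4*6) = -2*(2 - 1*36 + 24) = -2*(2 - 36 + 24) = -2*(-10) = 20)
(-34 - 1*64) + J*(-74) = (-34 - 1*64) + 20*(-74) = (-34 - 64) - 1480 = -98 - 1480 = -1578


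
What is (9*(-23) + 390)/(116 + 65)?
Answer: 183/181 ≈ 1.0110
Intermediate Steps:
(9*(-23) + 390)/(116 + 65) = (-207 + 390)/181 = 183*(1/181) = 183/181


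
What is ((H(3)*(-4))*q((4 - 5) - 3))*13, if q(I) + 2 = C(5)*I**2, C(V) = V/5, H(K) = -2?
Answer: 1456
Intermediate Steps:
C(V) = V/5 (C(V) = V*(1/5) = V/5)
q(I) = -2 + I**2 (q(I) = -2 + ((1/5)*5)*I**2 = -2 + 1*I**2 = -2 + I**2)
((H(3)*(-4))*q((4 - 5) - 3))*13 = ((-2*(-4))*(-2 + ((4 - 5) - 3)**2))*13 = (8*(-2 + (-1 - 3)**2))*13 = (8*(-2 + (-4)**2))*13 = (8*(-2 + 16))*13 = (8*14)*13 = 112*13 = 1456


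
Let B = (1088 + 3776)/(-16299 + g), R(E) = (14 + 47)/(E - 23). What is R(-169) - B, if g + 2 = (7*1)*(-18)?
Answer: -68159/3153984 ≈ -0.021610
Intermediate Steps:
g = -128 (g = -2 + (7*1)*(-18) = -2 + 7*(-18) = -2 - 126 = -128)
R(E) = 61/(-23 + E)
B = -4864/16427 (B = (1088 + 3776)/(-16299 - 128) = 4864/(-16427) = 4864*(-1/16427) = -4864/16427 ≈ -0.29610)
R(-169) - B = 61/(-23 - 169) - 1*(-4864/16427) = 61/(-192) + 4864/16427 = 61*(-1/192) + 4864/16427 = -61/192 + 4864/16427 = -68159/3153984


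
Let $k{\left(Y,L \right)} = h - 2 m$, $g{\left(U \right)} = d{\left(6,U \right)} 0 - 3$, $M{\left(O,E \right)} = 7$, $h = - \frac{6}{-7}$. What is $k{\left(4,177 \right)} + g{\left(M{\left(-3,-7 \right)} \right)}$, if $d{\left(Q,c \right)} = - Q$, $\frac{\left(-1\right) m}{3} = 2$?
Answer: $\frac{69}{7} \approx 9.8571$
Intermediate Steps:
$m = -6$ ($m = \left(-3\right) 2 = -6$)
$h = \frac{6}{7}$ ($h = \left(-6\right) \left(- \frac{1}{7}\right) = \frac{6}{7} \approx 0.85714$)
$g{\left(U \right)} = -3$ ($g{\left(U \right)} = \left(-1\right) 6 \cdot 0 - 3 = \left(-6\right) 0 - 3 = 0 - 3 = -3$)
$k{\left(Y,L \right)} = \frac{90}{7}$ ($k{\left(Y,L \right)} = \frac{6}{7} - -12 = \frac{6}{7} + 12 = \frac{90}{7}$)
$k{\left(4,177 \right)} + g{\left(M{\left(-3,-7 \right)} \right)} = \frac{90}{7} - 3 = \frac{69}{7}$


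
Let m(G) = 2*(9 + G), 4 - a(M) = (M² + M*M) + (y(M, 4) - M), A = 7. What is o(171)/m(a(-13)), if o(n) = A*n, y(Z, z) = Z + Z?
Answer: -399/208 ≈ -1.9183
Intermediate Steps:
y(Z, z) = 2*Z
o(n) = 7*n
a(M) = 4 - M - 2*M² (a(M) = 4 - ((M² + M*M) + (2*M - M)) = 4 - ((M² + M²) + M) = 4 - (2*M² + M) = 4 - (M + 2*M²) = 4 + (-M - 2*M²) = 4 - M - 2*M²)
m(G) = 18 + 2*G
o(171)/m(a(-13)) = (7*171)/(18 + 2*(4 - 1*(-13) - 2*(-13)²)) = 1197/(18 + 2*(4 + 13 - 2*169)) = 1197/(18 + 2*(4 + 13 - 338)) = 1197/(18 + 2*(-321)) = 1197/(18 - 642) = 1197/(-624) = 1197*(-1/624) = -399/208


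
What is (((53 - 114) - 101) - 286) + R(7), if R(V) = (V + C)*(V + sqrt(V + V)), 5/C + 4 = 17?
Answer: -5152/13 + 96*sqrt(14)/13 ≈ -368.68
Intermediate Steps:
C = 5/13 (C = 5/(-4 + 17) = 5/13 ≈ 0.38462)
R(V) = (5/13 + V)*(V + sqrt(2)*sqrt(V)) (R(V) = (V + 5/13)*(V + sqrt(V + V)) = (5/13 + V)*(V + sqrt(2*V)) = (5/13 + V)*(V + sqrt(2)*sqrt(V)))
(((53 - 114) - 101) - 286) + R(7) = (((53 - 114) - 101) - 286) + (7**2 + (5/13)*7 + sqrt(2)*7**(3/2) + 5*sqrt(2)*sqrt(7)/13) = ((-61 - 101) - 286) + (49 + 35/13 + sqrt(2)*(7*sqrt(7)) + 5*sqrt(14)/13) = (-162 - 286) + (49 + 35/13 + 7*sqrt(14) + 5*sqrt(14)/13) = -448 + (672/13 + 96*sqrt(14)/13) = -5152/13 + 96*sqrt(14)/13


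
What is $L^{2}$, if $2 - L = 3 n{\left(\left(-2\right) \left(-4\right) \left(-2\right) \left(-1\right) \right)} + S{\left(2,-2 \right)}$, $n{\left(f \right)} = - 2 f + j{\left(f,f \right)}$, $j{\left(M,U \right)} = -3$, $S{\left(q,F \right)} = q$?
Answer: $11025$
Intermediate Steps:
$n{\left(f \right)} = -3 - 2 f$ ($n{\left(f \right)} = - 2 f - 3 = -3 - 2 f$)
$L = 105$ ($L = 2 - \left(3 \left(-3 - 2 \left(-2\right) \left(-4\right) \left(-2\right) \left(-1\right)\right) + 2\right) = 2 - \left(3 \left(-3 - 2 \cdot 8 \left(-2\right) \left(-1\right)\right) + 2\right) = 2 - \left(3 \left(-3 - 2 \left(\left(-16\right) \left(-1\right)\right)\right) + 2\right) = 2 - \left(3 \left(-3 - 32\right) + 2\right) = 2 - \left(3 \left(-35\right) + 2\right) = 2 - \left(-105 + 2\right) = 2 - -103 = 2 + 103 = 105$)
$L^{2} = 105^{2} = 11025$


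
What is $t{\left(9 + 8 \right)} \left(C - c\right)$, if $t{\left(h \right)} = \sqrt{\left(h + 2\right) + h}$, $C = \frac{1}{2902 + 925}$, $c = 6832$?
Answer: $- \frac{156876378}{3827} \approx -40992.0$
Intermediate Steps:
$C = \frac{1}{3827} \approx 0.0002613$
$t{\left(h \right)} = \sqrt{2 + 2 h}$ ($t{\left(h \right)} = \sqrt{\left(2 + h\right) + h} = \sqrt{2 + 2 h}$)
$t{\left(9 + 8 \right)} \left(C - c\right) = \sqrt{2 + 2 \left(9 + 8\right)} \left(\frac{1}{3827} - 6832\right) = \sqrt{2 + 2 \cdot 17} \left(\frac{1}{3827} - 6832\right) = \sqrt{2 + 34} \left(- \frac{26146063}{3827}\right) = \sqrt{36} \left(- \frac{26146063}{3827}\right) = 6 \left(- \frac{26146063}{3827}\right) = - \frac{156876378}{3827}$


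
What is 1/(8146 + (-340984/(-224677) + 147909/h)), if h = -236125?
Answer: 53051856625/432207707163857 ≈ 0.00012275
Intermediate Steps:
1/(8146 + (-340984/(-224677) + 147909/h)) = 1/(8146 + (-340984/(-224677) + 147909/(-236125))) = 1/(8146 + (-340984*(-1/224677) + 147909*(-1/236125))) = 1/(8146 + (340984/224677 - 147909/236125)) = 1/(8146 + 47283096607/53051856625) = 1/(432207707163857/53051856625) = 53051856625/432207707163857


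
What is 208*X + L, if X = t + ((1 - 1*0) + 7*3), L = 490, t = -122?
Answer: -20310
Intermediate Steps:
X = -100 (X = -122 + ((1 - 1*0) + 7*3) = -122 + ((1 + 0) + 21) = -122 + (1 + 21) = -122 + 22 = -100)
208*X + L = 208*(-100) + 490 = -20800 + 490 = -20310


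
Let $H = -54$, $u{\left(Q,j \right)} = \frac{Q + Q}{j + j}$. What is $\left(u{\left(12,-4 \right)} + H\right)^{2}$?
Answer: $3249$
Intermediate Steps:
$u{\left(Q,j \right)} = \frac{Q}{j}$ ($u{\left(Q,j \right)} = \frac{2 Q}{2 j} = 2 Q \frac{1}{2 j} = \frac{Q}{j}$)
$\left(u{\left(12,-4 \right)} + H\right)^{2} = \left(\frac{12}{-4} - 54\right)^{2} = \left(12 \left(- \frac{1}{4}\right) - 54\right)^{2} = \left(-3 - 54\right)^{2} = \left(-57\right)^{2} = 3249$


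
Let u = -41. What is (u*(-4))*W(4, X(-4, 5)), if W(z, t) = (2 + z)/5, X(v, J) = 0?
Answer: 984/5 ≈ 196.80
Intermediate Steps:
W(z, t) = ⅖ + z/5 (W(z, t) = (2 + z)*(⅕) = ⅖ + z/5)
(u*(-4))*W(4, X(-4, 5)) = (-41*(-4))*(⅖ + (⅕)*4) = 164*(⅖ + ⅘) = 164*(6/5) = 984/5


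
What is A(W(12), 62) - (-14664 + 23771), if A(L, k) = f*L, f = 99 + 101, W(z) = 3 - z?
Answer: -10907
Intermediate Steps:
f = 200
A(L, k) = 200*L
A(W(12), 62) - (-14664 + 23771) = 200*(3 - 1*12) - (-14664 + 23771) = 200*(3 - 12) - 1*9107 = 200*(-9) - 9107 = -1800 - 9107 = -10907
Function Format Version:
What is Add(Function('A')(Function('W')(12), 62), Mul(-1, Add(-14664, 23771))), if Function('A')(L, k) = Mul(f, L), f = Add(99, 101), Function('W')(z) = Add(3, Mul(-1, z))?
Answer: -10907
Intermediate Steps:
f = 200
Function('A')(L, k) = Mul(200, L)
Add(Function('A')(Function('W')(12), 62), Mul(-1, Add(-14664, 23771))) = Add(Mul(200, Add(3, Mul(-1, 12))), Mul(-1, Add(-14664, 23771))) = Add(Mul(200, Add(3, -12)), Mul(-1, 9107)) = Add(Mul(200, -9), -9107) = Add(-1800, -9107) = -10907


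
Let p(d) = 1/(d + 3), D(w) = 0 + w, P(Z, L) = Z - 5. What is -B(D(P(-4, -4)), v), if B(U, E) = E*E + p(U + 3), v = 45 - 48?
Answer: -26/3 ≈ -8.6667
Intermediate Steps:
P(Z, L) = -5 + Z
D(w) = w
p(d) = 1/(3 + d)
v = -3
B(U, E) = E**2 + 1/(6 + U) (B(U, E) = E*E + 1/(3 + (U + 3)) = E**2 + 1/(3 + (3 + U)) = E**2 + 1/(6 + U))
-B(D(P(-4, -4)), v) = -(1 + (-3)**2*(6 + (-5 - 4)))/(6 + (-5 - 4)) = -(1 + 9*(6 - 9))/(6 - 9) = -(1 + 9*(-3))/(-3) = -(-1)*(1 - 27)/3 = -(-1)*(-26)/3 = -1*26/3 = -26/3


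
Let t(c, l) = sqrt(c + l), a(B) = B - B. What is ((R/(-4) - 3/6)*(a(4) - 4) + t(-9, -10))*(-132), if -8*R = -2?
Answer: -297 - 132*I*sqrt(19) ≈ -297.0 - 575.38*I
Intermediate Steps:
R = 1/4 (R = -1/8*(-2) = 1/4 ≈ 0.25000)
a(B) = 0
((R/(-4) - 3/6)*(a(4) - 4) + t(-9, -10))*(-132) = (((1/4)/(-4) - 3/6)*(0 - 4) + sqrt(-9 - 10))*(-132) = (((1/4)*(-1/4) - 3*1/6)*(-4) + sqrt(-19))*(-132) = ((-1/16 - 1/2)*(-4) + I*sqrt(19))*(-132) = (-9/16*(-4) + I*sqrt(19))*(-132) = (9/4 + I*sqrt(19))*(-132) = -297 - 132*I*sqrt(19)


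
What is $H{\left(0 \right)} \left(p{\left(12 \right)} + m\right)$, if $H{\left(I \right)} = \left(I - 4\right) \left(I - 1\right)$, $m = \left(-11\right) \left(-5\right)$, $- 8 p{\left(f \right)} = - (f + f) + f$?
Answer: $226$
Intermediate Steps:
$p{\left(f \right)} = \frac{f}{8}$ ($p{\left(f \right)} = - \frac{- (f + f) + f}{8} = - \frac{- 2 f + f}{8} = - \frac{\left(-1\right) f}{8} = \frac{f}{8}$)
$m = 55$
$H{\left(I \right)} = \left(-1 + I\right) \left(-4 + I\right)$ ($H{\left(I \right)} = \left(-4 + I\right) \left(-1 + I\right) = \left(-1 + I\right) \left(-4 + I\right)$)
$H{\left(0 \right)} \left(p{\left(12 \right)} + m\right) = \left(4 + 0^{2} - 0\right) \left(\frac{1}{8} \cdot 12 + 55\right) = \left(4 + 0 + 0\right) \left(\frac{3}{2} + 55\right) = 4 \cdot \frac{113}{2} = 226$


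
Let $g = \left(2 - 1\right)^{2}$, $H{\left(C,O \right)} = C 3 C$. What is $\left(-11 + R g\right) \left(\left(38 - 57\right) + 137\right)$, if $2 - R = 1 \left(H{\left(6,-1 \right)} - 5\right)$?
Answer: $-13216$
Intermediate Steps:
$H{\left(C,O \right)} = 3 C^{2}$ ($H{\left(C,O \right)} = 3 C C = 3 C^{2}$)
$R = -101$ ($R = 2 - 1 \left(3 \cdot 6^{2} - 5\right) = 2 - 1 \left(3 \cdot 36 - 5\right) = 2 - 1 \left(108 - 5\right) = 2 - 1 \cdot 103 = 2 - 103 = -101$)
$g = 1$ ($g = 1^{2} = 1$)
$\left(-11 + R g\right) \left(\left(38 - 57\right) + 137\right) = \left(-11 - 101\right) \left(\left(38 - 57\right) + 137\right) = - 112 \left(-19 + 137\right) = \left(-112\right) 118 = -13216$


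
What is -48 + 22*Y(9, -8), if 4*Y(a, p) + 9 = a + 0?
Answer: -48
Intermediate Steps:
Y(a, p) = -9/4 + a/4 (Y(a, p) = -9/4 + (a + 0)/4 = -9/4 + a/4)
-48 + 22*Y(9, -8) = -48 + 22*(-9/4 + (¼)*9) = -48 + 22*(-9/4 + 9/4) = -48 + 22*0 = -48 + 0 = -48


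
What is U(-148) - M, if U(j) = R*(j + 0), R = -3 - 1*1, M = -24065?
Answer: 24657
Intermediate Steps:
R = -4 (R = -3 - 1 = -4)
U(j) = -4*j (U(j) = -4*(j + 0) = -4*j)
U(-148) - M = -4*(-148) - 1*(-24065) = 592 + 24065 = 24657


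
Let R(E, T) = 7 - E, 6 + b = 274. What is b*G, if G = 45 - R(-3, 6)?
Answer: 9380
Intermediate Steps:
b = 268 (b = -6 + 274 = 268)
G = 35 (G = 45 - (7 - 1*(-3)) = 45 - (7 + 3) = 45 - 1*10 = 45 - 10 = 35)
b*G = 268*35 = 9380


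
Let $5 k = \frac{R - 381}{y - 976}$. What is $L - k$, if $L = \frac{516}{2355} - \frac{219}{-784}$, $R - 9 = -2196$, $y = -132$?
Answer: $\frac{1190171}{34095376} \approx 0.034907$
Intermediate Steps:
$R = -2187$ ($R = 9 - 2196 = -2187$)
$k = \frac{642}{1385}$ ($k = \frac{\left(-2187 - 381\right) \frac{1}{-132 - 976}}{5} = \frac{\left(-2568\right) \frac{1}{-1108}}{5} = \frac{\left(-2568\right) \left(- \frac{1}{1108}\right)}{5} = \frac{1}{5} \cdot \frac{642}{277} = \frac{642}{1385} \approx 0.46354$)
$L = \frac{306763}{615440}$ ($L = 516 \cdot \frac{1}{2355} - - \frac{219}{784} = \frac{172}{785} + \frac{219}{784} = \frac{306763}{615440} \approx 0.49845$)
$L - k = \frac{306763}{615440} - \frac{642}{1385} = \frac{1190171}{34095376}$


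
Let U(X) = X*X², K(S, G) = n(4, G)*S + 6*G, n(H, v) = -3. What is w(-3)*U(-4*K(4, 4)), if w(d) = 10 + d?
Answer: -774144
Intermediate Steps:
K(S, G) = -3*S + 6*G
U(X) = X³
w(-3)*U(-4*K(4, 4)) = (10 - 3)*(-4*(-3*4 + 6*4))³ = 7*(-4*(-12 + 24))³ = 7*(-4*12)³ = 7*(-48)³ = 7*(-110592) = -774144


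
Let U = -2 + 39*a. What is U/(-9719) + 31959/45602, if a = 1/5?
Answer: 1551725147/2216029190 ≈ 0.70023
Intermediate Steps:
a = 1/5 ≈ 0.20000
U = 29/5 (U = -2 + 39*(1/5) = -2 + 39/5 = 29/5 ≈ 5.8000)
U/(-9719) + 31959/45602 = (29/5)/(-9719) + 31959/45602 = (29/5)*(-1/9719) + 31959*(1/45602) = -29/48595 + 31959/45602 = 1551725147/2216029190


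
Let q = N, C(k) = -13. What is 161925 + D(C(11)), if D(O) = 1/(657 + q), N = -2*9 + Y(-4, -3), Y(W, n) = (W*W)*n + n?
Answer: 95211901/588 ≈ 1.6193e+5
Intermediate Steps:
Y(W, n) = n + n*W² (Y(W, n) = W²*n + n = n*W² + n = n + n*W²)
N = -69 (N = -2*9 - 3*(1 + (-4)²) = -18 - 3*(1 + 16) = -18 - 3*17 = -18 - 51 = -69)
q = -69
D(O) = 1/588 (D(O) = 1/(657 - 69) = 1/588)
161925 + D(C(11)) = 161925 + 1/588 = 95211901/588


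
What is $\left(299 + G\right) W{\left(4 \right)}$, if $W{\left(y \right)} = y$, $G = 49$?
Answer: $1392$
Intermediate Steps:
$\left(299 + G\right) W{\left(4 \right)} = \left(299 + 49\right) 4 = 348 \cdot 4 = 1392$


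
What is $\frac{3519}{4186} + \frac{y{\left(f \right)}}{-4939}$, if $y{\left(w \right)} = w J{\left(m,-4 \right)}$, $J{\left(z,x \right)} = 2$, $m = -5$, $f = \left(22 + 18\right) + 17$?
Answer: $\frac{734919}{898898} \approx 0.81758$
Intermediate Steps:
$f = 57$ ($f = 40 + 17 = 57$)
$y{\left(w \right)} = 2 w$ ($y{\left(w \right)} = w 2 = 2 w$)
$\frac{3519}{4186} + \frac{y{\left(f \right)}}{-4939} = \frac{3519}{4186} + \frac{2 \cdot 57}{-4939} = 3519 \cdot \frac{1}{4186} + 114 \left(- \frac{1}{4939}\right) = \frac{153}{182} - \frac{114}{4939} = \frac{734919}{898898}$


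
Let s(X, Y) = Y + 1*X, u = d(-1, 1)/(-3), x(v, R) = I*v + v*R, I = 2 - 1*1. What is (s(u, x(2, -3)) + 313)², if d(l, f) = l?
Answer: 861184/9 ≈ 95687.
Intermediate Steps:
I = 1 (I = 2 - 1 = 1)
x(v, R) = v + R*v (x(v, R) = 1*v + v*R = v + R*v)
u = ⅓ (u = -1/(-3) = -1*(-⅓) = ⅓ ≈ 0.33333)
s(X, Y) = X + Y (s(X, Y) = Y + X = X + Y)
(s(u, x(2, -3)) + 313)² = ((⅓ + 2*(1 - 3)) + 313)² = ((⅓ + 2*(-2)) + 313)² = ((⅓ - 4) + 313)² = (-11/3 + 313)² = (928/3)² = 861184/9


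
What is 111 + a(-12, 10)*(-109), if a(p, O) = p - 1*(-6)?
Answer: 765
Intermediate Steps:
a(p, O) = 6 + p (a(p, O) = p + 6 = 6 + p)
111 + a(-12, 10)*(-109) = 111 + (6 - 12)*(-109) = 111 - 6*(-109) = 111 + 654 = 765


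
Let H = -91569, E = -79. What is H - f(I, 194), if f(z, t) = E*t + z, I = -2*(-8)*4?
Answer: -76307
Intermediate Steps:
I = 64 (I = 16*4 = 64)
f(z, t) = z - 79*t (f(z, t) = -79*t + z = z - 79*t)
H - f(I, 194) = -91569 - (64 - 79*194) = -91569 - (64 - 15326) = -91569 - 1*(-15262) = -91569 + 15262 = -76307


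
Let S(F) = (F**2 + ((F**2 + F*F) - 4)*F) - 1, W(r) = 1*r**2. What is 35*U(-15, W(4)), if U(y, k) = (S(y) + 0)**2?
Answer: 1463320460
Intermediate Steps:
W(r) = r**2
S(F) = -1 + F**2 + F*(-4 + 2*F**2) (S(F) = (F**2 + ((F**2 + F**2) - 4)*F) - 1 = (F**2 + (2*F**2 - 4)*F) - 1 = (F**2 + (-4 + 2*F**2)*F) - 1 = (F**2 + F*(-4 + 2*F**2)) - 1 = -1 + F**2 + F*(-4 + 2*F**2))
U(y, k) = (-1 + y**2 - 4*y + 2*y**3)**2 (U(y, k) = ((-1 + y**2 - 4*y + 2*y**3) + 0)**2 = (-1 + y**2 - 4*y + 2*y**3)**2)
35*U(-15, W(4)) = 35*(-1 + (-15)**2 - 4*(-15) + 2*(-15)**3)**2 = 35*(-1 + 225 + 60 + 2*(-3375))**2 = 35*(-1 + 225 + 60 - 6750)**2 = 35*(-6466)**2 = 35*41809156 = 1463320460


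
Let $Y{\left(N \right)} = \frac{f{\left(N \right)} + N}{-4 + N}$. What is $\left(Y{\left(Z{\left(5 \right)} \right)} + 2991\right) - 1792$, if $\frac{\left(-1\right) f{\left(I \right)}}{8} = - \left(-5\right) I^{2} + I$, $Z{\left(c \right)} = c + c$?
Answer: $\frac{1562}{3} \approx 520.67$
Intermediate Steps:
$Z{\left(c \right)} = 2 c$
$f{\left(I \right)} = - 40 I^{2} - 8 I$ ($f{\left(I \right)} = - 8 \left(- \left(-5\right) I^{2} + I\right) = - 8 \left(5 I^{2} + I\right) = - 8 \left(I + 5 I^{2}\right) = - 40 I^{2} - 8 I$)
$Y{\left(N \right)} = \frac{N - 8 N \left(1 + 5 N\right)}{-4 + N}$ ($Y{\left(N \right)} = \frac{- 8 N \left(1 + 5 N\right) + N}{-4 + N} = \frac{N - 8 N \left(1 + 5 N\right)}{-4 + N}$)
$\left(Y{\left(Z{\left(5 \right)} \right)} + 2991\right) - 1792 = \left(\frac{2 \cdot 5 \left(-7 - 40 \cdot 2 \cdot 5\right)}{-4 + 2 \cdot 5} + 2991\right) - 1792 = \left(\frac{10 \left(-7 - 400\right)}{-4 + 10} + 2991\right) - 1792 = \left(\frac{10 \left(-7 - 400\right)}{6} + 2991\right) - 1792 = \left(10 \cdot \frac{1}{6} \left(-407\right) + 2991\right) - 1792 = \left(- \frac{2035}{3} + 2991\right) - 1792 = \frac{6938}{3} - 1792 = \frac{1562}{3}$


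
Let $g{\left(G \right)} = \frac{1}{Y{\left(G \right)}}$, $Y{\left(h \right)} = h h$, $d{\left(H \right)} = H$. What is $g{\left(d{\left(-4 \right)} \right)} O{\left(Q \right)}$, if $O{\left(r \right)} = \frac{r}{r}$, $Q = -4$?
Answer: $\frac{1}{16} \approx 0.0625$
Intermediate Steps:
$Y{\left(h \right)} = h^{2}$
$O{\left(r \right)} = 1$
$g{\left(G \right)} = \frac{1}{G^{2}}$
$g{\left(d{\left(-4 \right)} \right)} O{\left(Q \right)} = \frac{1}{16} \cdot 1 = \frac{1}{16}$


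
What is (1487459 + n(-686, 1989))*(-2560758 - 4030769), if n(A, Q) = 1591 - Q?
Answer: -9802002732147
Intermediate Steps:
(1487459 + n(-686, 1989))*(-2560758 - 4030769) = (1487459 + (1591 - 1*1989))*(-2560758 - 4030769) = (1487459 + (1591 - 1989))*(-6591527) = (1487459 - 398)*(-6591527) = 1487061*(-6591527) = -9802002732147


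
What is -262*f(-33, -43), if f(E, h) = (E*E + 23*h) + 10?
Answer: -28820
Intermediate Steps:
f(E, h) = 10 + E**2 + 23*h (f(E, h) = (E**2 + 23*h) + 10 = 10 + E**2 + 23*h)
-262*f(-33, -43) = -262*(10 + (-33)**2 + 23*(-43)) = -262*(10 + 1089 - 989) = -262*110 = -28820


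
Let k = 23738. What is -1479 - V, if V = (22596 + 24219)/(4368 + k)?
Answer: -41615589/28106 ≈ -1480.7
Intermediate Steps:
V = 46815/28106 (V = (22596 + 24219)/(4368 + 23738) = 46815/28106 ≈ 1.6657)
-1479 - V = -1479 - 1*46815/28106 = -1479 - 46815/28106 = -41615589/28106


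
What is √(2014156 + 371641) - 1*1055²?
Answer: -1113025 + √2385797 ≈ -1.1115e+6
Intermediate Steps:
√(2014156 + 371641) - 1*1055² = √2385797 - 1*1113025 = √2385797 - 1113025 = -1113025 + √2385797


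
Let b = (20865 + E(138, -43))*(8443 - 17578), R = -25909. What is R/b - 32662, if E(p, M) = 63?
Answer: -6244232293451/191177280 ≈ -32662.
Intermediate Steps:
b = -191177280 (b = (20865 + 63)*(8443 - 17578) = 20928*(-9135) = -191177280)
R/b - 32662 = -25909/(-191177280) - 32662 = -25909*(-1/191177280) - 32662 = 25909/191177280 - 32662 = -6244232293451/191177280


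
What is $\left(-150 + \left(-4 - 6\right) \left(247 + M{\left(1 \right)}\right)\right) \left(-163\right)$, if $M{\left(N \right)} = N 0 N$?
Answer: $427060$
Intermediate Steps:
$M{\left(N \right)} = 0$ ($M{\left(N \right)} = 0 N = 0$)
$\left(-150 + \left(-4 - 6\right) \left(247 + M{\left(1 \right)}\right)\right) \left(-163\right) = \left(-150 + \left(-4 - 6\right) \left(247 + 0\right)\right) \left(-163\right) = \left(-150 - 2470\right) \left(-163\right) = \left(-2620\right) \left(-163\right) = 427060$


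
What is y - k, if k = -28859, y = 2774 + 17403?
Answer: 49036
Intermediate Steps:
y = 20177
y - k = 20177 - 1*(-28859) = 20177 + 28859 = 49036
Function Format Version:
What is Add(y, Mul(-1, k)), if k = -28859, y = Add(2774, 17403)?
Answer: 49036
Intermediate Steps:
y = 20177
Add(y, Mul(-1, k)) = Add(20177, Mul(-1, -28859)) = Add(20177, 28859) = 49036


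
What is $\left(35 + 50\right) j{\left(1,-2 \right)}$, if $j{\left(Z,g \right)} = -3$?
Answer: $-255$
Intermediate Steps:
$\left(35 + 50\right) j{\left(1,-2 \right)} = \left(35 + 50\right) \left(-3\right) = 85 \left(-3\right) = -255$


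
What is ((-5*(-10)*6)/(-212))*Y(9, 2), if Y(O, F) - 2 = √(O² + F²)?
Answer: -150/53 - 75*√85/53 ≈ -15.877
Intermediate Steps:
Y(O, F) = 2 + √(F² + O²) (Y(O, F) = 2 + √(O² + F²) = 2 + √(F² + O²))
((-5*(-10)*6)/(-212))*Y(9, 2) = ((-5*(-10)*6)/(-212))*(2 + √(2² + 9²)) = ((50*6)*(-1/212))*(2 + √(4 + 81)) = (300*(-1/212))*(2 + √85) = -75*(2 + √85)/53 = -150/53 - 75*√85/53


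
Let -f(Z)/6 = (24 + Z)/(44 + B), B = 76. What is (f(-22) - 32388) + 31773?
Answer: -6151/10 ≈ -615.10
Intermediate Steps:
f(Z) = -6/5 - Z/20 (f(Z) = -6*(24 + Z)/(44 + 76) = -6*(24 + Z)/120 = -6*(⅕ + Z/120) = -6/5 - Z/20)
(f(-22) - 32388) + 31773 = ((-6/5 - 1/20*(-22)) - 32388) + 31773 = ((-6/5 + 11/10) - 32388) + 31773 = (-⅒ - 32388) + 31773 = -323881/10 + 31773 = -6151/10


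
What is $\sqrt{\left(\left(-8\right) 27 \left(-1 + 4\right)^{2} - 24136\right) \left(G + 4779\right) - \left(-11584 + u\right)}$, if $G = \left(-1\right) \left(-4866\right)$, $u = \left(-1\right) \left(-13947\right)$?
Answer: $i \sqrt{251543963} \approx 15860.0 i$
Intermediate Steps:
$u = 13947$
$G = 4866$
$\sqrt{\left(\left(-8\right) 27 \left(-1 + 4\right)^{2} - 24136\right) \left(G + 4779\right) - \left(-11584 + u\right)} = \sqrt{\left(\left(-8\right) 27 \left(-1 + 4\right)^{2} - 24136\right) \left(4866 + 4779\right) + \left(11584 - 13947\right)} = \sqrt{\left(- 216 \cdot 3^{2} - 24136\right) 9645 + \left(11584 - 13947\right)} = \sqrt{\left(\left(-216\right) 9 - 24136\right) 9645 - 2363} = \sqrt{\left(-1944 - 24136\right) 9645 - 2363} = \sqrt{\left(-26080\right) 9645 - 2363} = \sqrt{-251541600 - 2363} = \sqrt{-251543963} = i \sqrt{251543963}$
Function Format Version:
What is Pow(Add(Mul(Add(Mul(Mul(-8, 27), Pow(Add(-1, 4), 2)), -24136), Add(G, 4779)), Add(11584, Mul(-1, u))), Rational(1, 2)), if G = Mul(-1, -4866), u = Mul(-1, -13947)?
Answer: Mul(I, Pow(251543963, Rational(1, 2))) ≈ Mul(15860., I)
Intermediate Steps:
u = 13947
G = 4866
Pow(Add(Mul(Add(Mul(Mul(-8, 27), Pow(Add(-1, 4), 2)), -24136), Add(G, 4779)), Add(11584, Mul(-1, u))), Rational(1, 2)) = Pow(Add(Mul(Add(Mul(Mul(-8, 27), Pow(Add(-1, 4), 2)), -24136), Add(4866, 4779)), Add(11584, Mul(-1, 13947))), Rational(1, 2)) = Pow(Add(Mul(Add(Mul(-216, Pow(3, 2)), -24136), 9645), Add(11584, -13947)), Rational(1, 2)) = Pow(Add(Mul(Add(Mul(-216, 9), -24136), 9645), -2363), Rational(1, 2)) = Pow(Add(Mul(Add(-1944, -24136), 9645), -2363), Rational(1, 2)) = Pow(Add(Mul(-26080, 9645), -2363), Rational(1, 2)) = Pow(Add(-251541600, -2363), Rational(1, 2)) = Pow(-251543963, Rational(1, 2)) = Mul(I, Pow(251543963, Rational(1, 2)))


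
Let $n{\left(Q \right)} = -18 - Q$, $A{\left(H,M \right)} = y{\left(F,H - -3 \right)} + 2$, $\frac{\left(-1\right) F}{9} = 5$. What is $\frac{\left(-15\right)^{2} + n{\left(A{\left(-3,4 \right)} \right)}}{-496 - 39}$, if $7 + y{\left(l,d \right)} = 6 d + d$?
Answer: $- \frac{212}{535} \approx -0.39626$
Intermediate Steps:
$F = -45$ ($F = \left(-9\right) 5 = -45$)
$y{\left(l,d \right)} = -7 + 7 d$ ($y{\left(l,d \right)} = -7 + \left(6 d + d\right) = -7 + 7 d$)
$A{\left(H,M \right)} = 16 + 7 H$ ($A{\left(H,M \right)} = \left(-7 + 7 \left(H - -3\right)\right) + 2 = \left(-7 + 7 \left(H + 3\right)\right) + 2 = \left(-7 + 7 \left(3 + H\right)\right) + 2 = \left(-7 + \left(21 + 7 H\right)\right) + 2 = \left(14 + 7 H\right) + 2 = 16 + 7 H$)
$\frac{\left(-15\right)^{2} + n{\left(A{\left(-3,4 \right)} \right)}}{-496 - 39} = \frac{\left(-15\right)^{2} - \left(34 - 21\right)}{-496 - 39} = \frac{225 - 13}{-535} = \left(225 - 13\right) \left(- \frac{1}{535}\right) = 212 \left(- \frac{1}{535}\right) = - \frac{212}{535}$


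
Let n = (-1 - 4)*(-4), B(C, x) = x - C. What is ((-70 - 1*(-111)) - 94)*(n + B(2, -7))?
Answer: -583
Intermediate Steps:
n = 20 (n = -5*(-4) = 20)
((-70 - 1*(-111)) - 94)*(n + B(2, -7)) = ((-70 - 1*(-111)) - 94)*(20 + (-7 - 1*2)) = ((-70 + 111) - 94)*(20 + (-7 - 2)) = (41 - 94)*(20 - 9) = -53*11 = -583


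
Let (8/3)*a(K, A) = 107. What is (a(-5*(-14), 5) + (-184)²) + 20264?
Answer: 433281/8 ≈ 54160.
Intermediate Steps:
a(K, A) = 321/8 (a(K, A) = (3/8)*107 = 321/8)
(a(-5*(-14), 5) + (-184)²) + 20264 = (321/8 + (-184)²) + 20264 = (321/8 + 33856) + 20264 = 271169/8 + 20264 = 433281/8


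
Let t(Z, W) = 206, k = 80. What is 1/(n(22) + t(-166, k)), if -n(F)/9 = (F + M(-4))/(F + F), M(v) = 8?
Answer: 22/4397 ≈ 0.0050034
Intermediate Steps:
n(F) = -9*(8 + F)/(2*F) (n(F) = -9*(F + 8)/(F + F) = -9*(8 + F)/(2*F))
1/(n(22) + t(-166, k)) = 1/((-9/2 - 36/22) + 206) = 1/((-9/2 - 36*1/22) + 206) = 1/((-9/2 - 18/11) + 206) = 1/(-135/22 + 206) = 1/(4397/22) = 22/4397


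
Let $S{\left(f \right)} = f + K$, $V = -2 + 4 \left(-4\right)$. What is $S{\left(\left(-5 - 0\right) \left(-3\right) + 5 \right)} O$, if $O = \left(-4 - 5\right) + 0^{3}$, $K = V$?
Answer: $-18$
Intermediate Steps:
$V = -18$ ($V = -2 - 16 = -18$)
$K = -18$
$O = -9$ ($O = -9 + 0 = -9$)
$S{\left(f \right)} = -18 + f$ ($S{\left(f \right)} = f - 18 = -18 + f$)
$S{\left(\left(-5 - 0\right) \left(-3\right) + 5 \right)} O = \left(-18 + \left(\left(-5 - 0\right) \left(-3\right) + 5\right)\right) \left(-9\right) = \left(-18 + \left(\left(-5 + 0\right) \left(-3\right) + 5\right)\right) \left(-9\right) = \left(-18 + \left(\left(-5\right) \left(-3\right) + 5\right)\right) \left(-9\right) = \left(-18 + \left(15 + 5\right)\right) \left(-9\right) = \left(-18 + 20\right) \left(-9\right) = 2 \left(-9\right) = -18$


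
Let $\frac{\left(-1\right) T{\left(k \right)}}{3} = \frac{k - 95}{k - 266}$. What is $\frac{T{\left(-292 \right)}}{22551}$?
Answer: $- \frac{43}{466054} \approx -9.2264 \cdot 10^{-5}$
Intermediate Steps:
$T{\left(k \right)} = - \frac{3 \left(-95 + k\right)}{-266 + k}$ ($T{\left(k \right)} = - 3 \frac{k - 95}{k - 266} = - 3 \frac{-95 + k}{-266 + k} = - \frac{3 \left(-95 + k\right)}{-266 + k}$)
$\frac{T{\left(-292 \right)}}{22551} = \frac{3 \frac{1}{-266 - 292} \left(95 - -292\right)}{22551} = \frac{3 \left(95 + 292\right)}{-558} \cdot \frac{1}{22551} = 3 \left(- \frac{1}{558}\right) 387 \cdot \frac{1}{22551} = \left(- \frac{129}{62}\right) \frac{1}{22551} = - \frac{43}{466054}$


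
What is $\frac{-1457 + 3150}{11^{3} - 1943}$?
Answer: $- \frac{1693}{612} \approx -2.7663$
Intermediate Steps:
$\frac{-1457 + 3150}{11^{3} - 1943} = \frac{1693}{1331 - 1943} = \frac{1693}{-612} = 1693 \left(- \frac{1}{612}\right) = - \frac{1693}{612}$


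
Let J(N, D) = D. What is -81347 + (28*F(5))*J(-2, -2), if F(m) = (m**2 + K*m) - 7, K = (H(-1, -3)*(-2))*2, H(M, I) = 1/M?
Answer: -83475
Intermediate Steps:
K = 4 (K = (-2/(-1))*2 = -1*(-2)*2 = 2*2 = 4)
F(m) = -7 + m**2 + 4*m (F(m) = (m**2 + 4*m) - 7 = -7 + m**2 + 4*m)
-81347 + (28*F(5))*J(-2, -2) = -81347 + (28*(-7 + 5**2 + 4*5))*(-2) = -81347 + (28*(-7 + 25 + 20))*(-2) = -81347 + (28*38)*(-2) = -81347 + 1064*(-2) = -81347 - 2128 = -83475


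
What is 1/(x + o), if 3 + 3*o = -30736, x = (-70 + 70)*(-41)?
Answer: -3/30739 ≈ -9.7596e-5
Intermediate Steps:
x = 0 (x = 0*(-41) = 0)
o = -30739/3 (o = -1 + (⅓)*(-30736) = -1 - 30736/3 = -30739/3 ≈ -10246.)
1/(x + o) = 1/(0 - 30739/3) = 1/(-30739/3) = -3/30739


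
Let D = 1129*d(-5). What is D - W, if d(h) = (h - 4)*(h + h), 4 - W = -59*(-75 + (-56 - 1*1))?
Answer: 109394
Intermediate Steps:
W = -7784 (W = 4 - (-59)*(-75 + (-56 - 1*1)) = 4 - (-59)*(-75 + (-56 - 1)) = 4 - (-59)*(-75 - 57) = 4 - (-59)*(-132) = 4 - 1*7788 = 4 - 7788 = -7784)
d(h) = 2*h*(-4 + h) (d(h) = (-4 + h)*(2*h) = 2*h*(-4 + h))
D = 101610 (D = 1129*(2*(-5)*(-4 - 5)) = 1129*(2*(-5)*(-9)) = 1129*90 = 101610)
D - W = 101610 - 1*(-7784) = 101610 + 7784 = 109394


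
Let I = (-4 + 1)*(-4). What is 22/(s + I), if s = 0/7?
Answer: 11/6 ≈ 1.8333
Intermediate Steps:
s = 0 (s = 0*(⅐) = 0)
I = 12 (I = -3*(-4) = 12)
22/(s + I) = 22/(0 + 12) = 22/12 = (1/12)*22 = 11/6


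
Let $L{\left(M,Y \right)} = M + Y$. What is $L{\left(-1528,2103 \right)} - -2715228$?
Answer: $2715803$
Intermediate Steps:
$L{\left(-1528,2103 \right)} - -2715228 = \left(-1528 + 2103\right) - -2715228 = 575 + 2715228 = 2715803$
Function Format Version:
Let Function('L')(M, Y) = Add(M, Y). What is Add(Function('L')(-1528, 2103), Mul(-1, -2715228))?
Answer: 2715803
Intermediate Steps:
Add(Function('L')(-1528, 2103), Mul(-1, -2715228)) = Add(Add(-1528, 2103), Mul(-1, -2715228)) = Add(575, 2715228) = 2715803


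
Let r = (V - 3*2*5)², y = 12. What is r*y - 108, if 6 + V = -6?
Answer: 21060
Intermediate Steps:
V = -12 (V = -6 - 6 = -12)
r = 1764 (r = (-12 - 3*2*5)² = (-12 - 6*5)² = (-12 - 30)² = (-42)² = 1764)
r*y - 108 = 1764*12 - 108 = 21168 - 108 = 21060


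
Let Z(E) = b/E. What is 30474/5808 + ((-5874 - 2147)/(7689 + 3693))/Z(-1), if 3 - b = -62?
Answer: 144821573/27544440 ≈ 5.2577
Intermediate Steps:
b = 65 (b = 3 - 1*(-62) = 3 + 62 = 65)
Z(E) = 65/E
30474/5808 + ((-5874 - 2147)/(7689 + 3693))/Z(-1) = 30474/5808 + ((-5874 - 2147)/(7689 + 3693))/((65/(-1))) = 30474*(1/5808) + (-8021/11382)/((65*(-1))) = 5079/968 - 8021*1/11382/(-65) = 5079/968 - 8021/11382*(-1/65) = 5079/968 + 617/56910 = 144821573/27544440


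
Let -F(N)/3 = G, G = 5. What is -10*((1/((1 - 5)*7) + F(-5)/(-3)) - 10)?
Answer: 705/14 ≈ 50.357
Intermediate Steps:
F(N) = -15 (F(N) = -3*5 = -15)
-10*((1/((1 - 5)*7) + F(-5)/(-3)) - 10) = -10*((1/((1 - 5)*7) - 15/(-3)) - 10) = -10*(((⅐)/(-4) - 15*(-⅓)) - 10) = -10*((-¼*⅐ + 5) - 10) = -10*((-1/28 + 5) - 10) = -10*(139/28 - 10) = -10*(-141/28) = 705/14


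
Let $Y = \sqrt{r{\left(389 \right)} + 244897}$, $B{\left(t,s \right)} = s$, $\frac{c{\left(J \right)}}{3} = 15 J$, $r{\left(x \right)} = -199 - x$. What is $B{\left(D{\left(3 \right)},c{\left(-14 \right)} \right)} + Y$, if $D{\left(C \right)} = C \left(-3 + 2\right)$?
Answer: $-630 + \sqrt{244309} \approx -135.72$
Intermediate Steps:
$D{\left(C \right)} = - C$ ($D{\left(C \right)} = C \left(-1\right) = - C$)
$c{\left(J \right)} = 45 J$ ($c{\left(J \right)} = 3 \cdot 15 J = 45 J$)
$Y = \sqrt{244309}$ ($Y = \sqrt{\left(-199 - 389\right) + 244897} = \sqrt{-588 + 244897} = \sqrt{244309} \approx 494.28$)
$B{\left(D{\left(3 \right)},c{\left(-14 \right)} \right)} + Y = 45 \left(-14\right) + \sqrt{244309} = -630 + \sqrt{244309}$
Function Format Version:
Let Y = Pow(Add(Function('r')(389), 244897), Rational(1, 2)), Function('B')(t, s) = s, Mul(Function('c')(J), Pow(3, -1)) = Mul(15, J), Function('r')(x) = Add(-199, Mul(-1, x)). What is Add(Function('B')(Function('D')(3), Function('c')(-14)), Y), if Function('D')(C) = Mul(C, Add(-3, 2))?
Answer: Add(-630, Pow(244309, Rational(1, 2))) ≈ -135.72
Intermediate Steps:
Function('D')(C) = Mul(-1, C) (Function('D')(C) = Mul(C, -1) = Mul(-1, C))
Function('c')(J) = Mul(45, J) (Function('c')(J) = Mul(3, Mul(15, J)) = Mul(45, J))
Y = Pow(244309, Rational(1, 2)) (Y = Pow(Add(Add(-199, Mul(-1, 389)), 244897), Rational(1, 2)) = Pow(Add(Add(-199, -389), 244897), Rational(1, 2)) = Pow(Add(-588, 244897), Rational(1, 2)) = Pow(244309, Rational(1, 2)) ≈ 494.28)
Add(Function('B')(Function('D')(3), Function('c')(-14)), Y) = Add(Mul(45, -14), Pow(244309, Rational(1, 2))) = Add(-630, Pow(244309, Rational(1, 2)))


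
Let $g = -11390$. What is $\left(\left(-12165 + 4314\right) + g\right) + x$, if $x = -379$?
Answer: $-19620$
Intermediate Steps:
$\left(\left(-12165 + 4314\right) + g\right) + x = \left(\left(-12165 + 4314\right) - 11390\right) - 379 = \left(-7851 - 11390\right) - 379 = -19241 - 379 = -19620$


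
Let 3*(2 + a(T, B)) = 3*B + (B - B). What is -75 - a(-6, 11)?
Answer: -84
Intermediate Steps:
a(T, B) = -2 + B (a(T, B) = -2 + (3*B + (B - B))/3 = -2 + (3*B + 0)/3 = -2 + (3*B)/3 = -2 + B)
-75 - a(-6, 11) = -75 - (-2 + 11) = -75 - 1*9 = -75 - 9 = -84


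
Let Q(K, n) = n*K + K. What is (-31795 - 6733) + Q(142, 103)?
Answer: -23760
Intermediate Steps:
Q(K, n) = K + K*n (Q(K, n) = K*n + K = K + K*n)
(-31795 - 6733) + Q(142, 103) = (-31795 - 6733) + 142*(1 + 103) = -38528 + 142*104 = -38528 + 14768 = -23760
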